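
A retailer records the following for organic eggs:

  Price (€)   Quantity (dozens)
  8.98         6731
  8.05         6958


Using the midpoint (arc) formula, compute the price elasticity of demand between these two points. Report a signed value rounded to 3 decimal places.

-0.304

%ΔQ = (6958 − 6731) / [(6731 + 6958)/2] = 227/6844.5 = 0.033165…
%ΔP = (8.05 − 8.98) / [(8.98 + 8.05)/2] = -0.93/8.515 = -0.109219…
Arc Ed = %ΔQ / %ΔP = (227/6844.5) / (-0.93/8.515) = -0.30365…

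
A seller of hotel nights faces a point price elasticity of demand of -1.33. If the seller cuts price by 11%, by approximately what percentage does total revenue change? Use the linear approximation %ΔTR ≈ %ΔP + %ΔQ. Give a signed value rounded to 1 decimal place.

%ΔQ ≈ Ed × %ΔP = (-1.33) × (-11%) = +14.6300%
%ΔTR ≈ %ΔP + %ΔQ = (-11%) + (+14.6300%) = +3.6300%

+3.6%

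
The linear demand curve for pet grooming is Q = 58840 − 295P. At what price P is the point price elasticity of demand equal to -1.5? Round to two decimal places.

119.67

Ed = −295P/(58840 − 295P). Set this equal to -1.5:
295P = 1.5·(58840 − 295P) ⇒ 295P(1 + 1.5) = 1.5·58840
P = 1.5·58840 / (295·2.5) = 119.6745…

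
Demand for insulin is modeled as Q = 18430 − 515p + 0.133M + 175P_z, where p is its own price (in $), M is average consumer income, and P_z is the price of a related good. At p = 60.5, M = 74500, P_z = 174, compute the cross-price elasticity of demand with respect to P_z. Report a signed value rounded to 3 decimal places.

1.102

At the given values, Q = 18430 − 515(60.5) + 0.133(74500) + 175(174) = 27631.
∂Q/∂P_z = 175.
E = (175) × (174/27631) = 1.10202…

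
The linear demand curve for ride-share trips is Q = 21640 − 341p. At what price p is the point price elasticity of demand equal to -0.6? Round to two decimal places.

23.80

Ed = −341p/(21640 − 341p). Set this equal to -0.6:
341p = 0.6·(21640 − 341p) ⇒ 341p(1 + 0.6) = 0.6·21640
p = 0.6·21640 / (341·1.6) = 23.7976…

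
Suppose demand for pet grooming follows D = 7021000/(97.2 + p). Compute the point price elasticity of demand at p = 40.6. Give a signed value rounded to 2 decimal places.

dD/dp = −7021000/(97.2 + p)² = -369.743. At p = 40.6, D = 50950.7.
Ed = (dD/dp)·(p/D) = (-369.743) × (40.6/50950.7) = -0.2946…

-0.29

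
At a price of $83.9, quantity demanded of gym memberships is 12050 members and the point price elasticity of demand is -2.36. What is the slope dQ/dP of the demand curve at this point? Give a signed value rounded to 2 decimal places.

-338.95

Ed = (dQ/dP)·(P/Q) ⇒ dQ/dP = Ed·Q/P = (-2.36)·12050/83.9 = -338.9511…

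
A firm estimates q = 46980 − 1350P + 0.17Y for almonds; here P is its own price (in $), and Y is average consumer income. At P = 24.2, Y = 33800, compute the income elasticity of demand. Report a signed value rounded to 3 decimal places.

At the given values, q = 46980 − 1350(24.2) + 0.17(33800) = 20056.
∂q/∂Y = 0.17.
E = (0.17) × (33800/20056) = 0.28649…

0.286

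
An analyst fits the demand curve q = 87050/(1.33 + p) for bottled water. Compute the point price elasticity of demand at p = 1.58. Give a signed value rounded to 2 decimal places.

-0.54

dq/dp = −87050/(1.33 + p)² = -10279.8. At p = 1.58, q = 29914.1.
Ed = (dq/dp)·(p/q) = (-10279.8) × (1.58/29914.1) = -0.5429…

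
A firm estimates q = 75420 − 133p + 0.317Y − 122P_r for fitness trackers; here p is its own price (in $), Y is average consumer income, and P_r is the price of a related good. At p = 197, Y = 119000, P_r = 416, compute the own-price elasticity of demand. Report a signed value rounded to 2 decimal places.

-0.72

At the given values, q = 75420 − 133(197) + 0.317(119000) − 122(416) = 36190.
∂q/∂p = −133.
E = (-133) × (197/36190) = -0.7239…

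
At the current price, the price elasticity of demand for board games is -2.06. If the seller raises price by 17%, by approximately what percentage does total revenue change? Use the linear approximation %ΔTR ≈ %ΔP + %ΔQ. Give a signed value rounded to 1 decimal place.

%ΔQ ≈ Ed × %ΔP = (-2.06) × (+17%) = -35.0200%
%ΔTR ≈ %ΔP + %ΔQ = (+17%) + (-35.0200%) = -18.0200%

-18.0%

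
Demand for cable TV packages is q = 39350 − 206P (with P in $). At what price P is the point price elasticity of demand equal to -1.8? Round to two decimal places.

Ed = −206P/(39350 − 206P). Set this equal to -1.8:
206P = 1.8·(39350 − 206P) ⇒ 206P(1 + 1.8) = 1.8·39350
P = 1.8·39350 / (206·2.8) = 122.7981…

122.80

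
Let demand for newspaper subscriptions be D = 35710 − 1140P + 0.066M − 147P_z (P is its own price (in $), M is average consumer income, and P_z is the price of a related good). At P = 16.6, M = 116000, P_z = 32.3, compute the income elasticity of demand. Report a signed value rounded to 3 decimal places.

0.389

At the given values, D = 35710 − 1140(16.6) + 0.066(116000) − 147(32.3) = 19693.9.
∂D/∂M = 0.066.
E = (0.066) × (116000/19693.9) = 0.38874…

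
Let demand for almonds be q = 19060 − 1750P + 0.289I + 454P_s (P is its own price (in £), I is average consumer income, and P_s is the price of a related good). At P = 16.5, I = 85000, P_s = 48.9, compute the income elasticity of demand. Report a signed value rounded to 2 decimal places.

0.66

At the given values, q = 19060 − 1750(16.5) + 0.289(85000) + 454(48.9) = 36950.6.
∂q/∂I = 0.289.
E = (0.289) × (85000/36950.6) = 0.6648…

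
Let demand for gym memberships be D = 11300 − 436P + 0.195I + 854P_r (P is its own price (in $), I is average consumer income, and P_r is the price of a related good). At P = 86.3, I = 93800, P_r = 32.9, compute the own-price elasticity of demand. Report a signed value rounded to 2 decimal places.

-1.88

At the given values, D = 11300 − 436(86.3) + 0.195(93800) + 854(32.9) = 20060.8.
∂D/∂P = −436.
E = (-436) × (86.3/20060.8) = -1.8756…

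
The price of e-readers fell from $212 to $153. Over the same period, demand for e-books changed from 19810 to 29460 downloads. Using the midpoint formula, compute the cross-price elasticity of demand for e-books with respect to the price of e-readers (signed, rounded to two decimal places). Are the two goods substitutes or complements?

%ΔQ_{e-books} = (29460 − 19810)/avg = 9650/24635 = 0.391719…
%ΔP_{e-readers} = (153 − 212)/avg = -59/182.5 = -0.323287…
E_cross = (9650/24635) / (-59/182.5) = -1.2116…
E_cross < 0 ⇒ the goods are complements.

-1.21; complements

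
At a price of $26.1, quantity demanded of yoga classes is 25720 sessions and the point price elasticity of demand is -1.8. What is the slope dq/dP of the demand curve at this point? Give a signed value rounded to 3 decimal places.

-1773.793

Ed = (dq/dP)·(P/q) ⇒ dq/dP = Ed·q/P = (-1.8)·25720/26.1 = -1773.79310…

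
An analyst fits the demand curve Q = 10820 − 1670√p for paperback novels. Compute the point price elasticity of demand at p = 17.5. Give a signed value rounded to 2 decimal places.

-0.91

dQ/dp = −1670/(2√p) = -199.603. At p = 17.5, Q = 3833.89.
Ed = (dQ/dp)·(p/Q) = (-199.603) × (17.5/3833.89) = -0.9110…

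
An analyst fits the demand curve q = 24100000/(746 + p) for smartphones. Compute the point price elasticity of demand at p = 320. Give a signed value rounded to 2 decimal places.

-0.30

dq/dp = −24100000/(746 + p)² = -21.2081. At p = 320, q = 22607.9.
Ed = (dq/dp)·(p/q) = (-21.2081) × (320/22607.9) = -0.3001…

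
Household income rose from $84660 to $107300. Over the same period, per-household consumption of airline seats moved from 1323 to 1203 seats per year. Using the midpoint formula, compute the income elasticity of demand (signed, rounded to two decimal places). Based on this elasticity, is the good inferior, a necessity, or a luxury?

%ΔQ = (1203 − 1323)/[( 1323 + 1203)/2] = -120/1263 = -0.095011…
%ΔIncome = (107300 − 84660)/[( 84660 + 107300)/2] = 22640/95980 = 0.235882…
E_income = (-120/1263) / (22640/95980) = -0.4027…
E_income < 0 ⇒ inferior good.

-0.40; inferior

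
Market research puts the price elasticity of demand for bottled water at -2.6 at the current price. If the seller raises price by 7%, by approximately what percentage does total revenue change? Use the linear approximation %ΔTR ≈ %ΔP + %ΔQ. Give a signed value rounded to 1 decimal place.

-11.2%

%ΔQ ≈ Ed × %ΔP = (-2.6) × (+7%) = -18.2000%
%ΔTR ≈ %ΔP + %ΔQ = (+7%) + (-18.2000%) = -11.2000%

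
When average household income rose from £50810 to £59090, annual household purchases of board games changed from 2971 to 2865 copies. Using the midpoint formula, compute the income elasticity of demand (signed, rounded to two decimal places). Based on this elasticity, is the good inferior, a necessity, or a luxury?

-0.24; inferior

%ΔQ = (2865 − 2971)/[( 2971 + 2865)/2] = -106/2918 = -0.036326…
%ΔIncome = (59090 − 50810)/[( 50810 + 59090)/2] = 8280/54950 = 0.150682…
E_income = (-106/2918) / (8280/54950) = -0.2410…
E_income < 0 ⇒ inferior good.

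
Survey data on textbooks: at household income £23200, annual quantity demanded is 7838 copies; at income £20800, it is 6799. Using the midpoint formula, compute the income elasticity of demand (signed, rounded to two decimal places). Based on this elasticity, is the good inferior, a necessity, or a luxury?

1.30; luxury

%ΔQ = (6799 − 7838)/[( 7838 + 6799)/2] = -1039/7318.5 = -0.141968…
%ΔIncome = (20800 − 23200)/[( 23200 + 20800)/2] = -2400/22000 = -0.109090…
E_income = (-1039/7318.5) / (-2400/22000) = 1.3013…
E_income > 1 ⇒ normal good, luxury.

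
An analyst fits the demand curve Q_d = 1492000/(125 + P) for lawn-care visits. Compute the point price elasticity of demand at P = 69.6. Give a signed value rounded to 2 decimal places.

dQ_d/dP = −1492000/(125 + P)² = -39.3988. At P = 69.6, Q_d = 7667.01.
Ed = (dQ_d/dP)·(P/Q_d) = (-39.3988) × (69.6/7667.01) = -0.3576…

-0.36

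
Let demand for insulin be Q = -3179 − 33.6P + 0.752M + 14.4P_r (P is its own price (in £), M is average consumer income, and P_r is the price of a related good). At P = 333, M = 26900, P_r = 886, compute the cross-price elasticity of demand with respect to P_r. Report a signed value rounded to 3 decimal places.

0.685

At the given values, Q = -3179 − 33.6(333) + 0.752(26900) + 14.4(886) = 18619.4.
∂Q/∂P_r = 14.4.
E = (14.4) × (886/18619.4) = 0.68522…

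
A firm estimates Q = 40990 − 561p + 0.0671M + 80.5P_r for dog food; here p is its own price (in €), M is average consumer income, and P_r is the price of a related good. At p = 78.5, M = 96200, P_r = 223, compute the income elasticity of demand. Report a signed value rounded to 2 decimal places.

0.30

At the given values, Q = 40990 − 561(78.5) + 0.0671(96200) + 80.5(223) = 21358.02.
∂Q/∂M = 0.0671.
E = (0.0671) × (96200/21358.02) = 0.3022…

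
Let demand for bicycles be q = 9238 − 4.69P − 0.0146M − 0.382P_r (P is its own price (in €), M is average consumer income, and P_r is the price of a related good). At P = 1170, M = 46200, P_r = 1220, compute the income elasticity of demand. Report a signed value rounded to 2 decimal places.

At the given values, q = 9238 − 4.69(1170) − 0.0146(46200) − 0.382(1220) = 2610.14.
∂q/∂M = -0.0146.
E = (-0.0146) × (46200/2610.14) = -0.2584…

-0.26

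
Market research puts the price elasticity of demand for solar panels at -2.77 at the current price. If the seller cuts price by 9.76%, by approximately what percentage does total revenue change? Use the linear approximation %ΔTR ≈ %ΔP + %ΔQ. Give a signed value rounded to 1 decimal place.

+17.3%

%ΔQ ≈ Ed × %ΔP = (-2.77) × (-9.76%) = +27.0352%
%ΔTR ≈ %ΔP + %ΔQ = (-9.76%) + (+27.0352%) = +17.2752%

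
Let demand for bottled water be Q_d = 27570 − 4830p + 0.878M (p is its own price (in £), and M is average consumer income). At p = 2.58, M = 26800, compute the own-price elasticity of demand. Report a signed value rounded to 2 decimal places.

At the given values, Q_d = 27570 − 4830(2.58) + 0.878(26800) = 38639.
∂Q_d/∂p = −4830.
E = (-4830) × (2.58/38639) = -0.3225…

-0.32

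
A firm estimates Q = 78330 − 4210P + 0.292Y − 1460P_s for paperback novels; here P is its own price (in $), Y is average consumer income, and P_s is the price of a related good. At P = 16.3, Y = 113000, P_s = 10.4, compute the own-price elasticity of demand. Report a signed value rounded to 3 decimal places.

-2.494

At the given values, Q = 78330 − 4210(16.3) + 0.292(113000) − 1460(10.4) = 27519.
∂Q/∂P = −4210.
E = (-4210) × (16.3/27519) = -2.49365…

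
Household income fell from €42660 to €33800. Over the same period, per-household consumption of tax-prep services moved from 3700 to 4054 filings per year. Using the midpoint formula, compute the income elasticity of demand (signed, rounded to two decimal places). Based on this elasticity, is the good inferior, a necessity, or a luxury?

-0.39; inferior

%ΔQ = (4054 − 3700)/[( 3700 + 4054)/2] = 354/3877 = 0.091307…
%ΔIncome = (33800 − 42660)/[( 42660 + 33800)/2] = -8860/38230 = -0.231755…
E_income = (354/3877) / (-8860/38230) = -0.3939…
E_income < 0 ⇒ inferior good.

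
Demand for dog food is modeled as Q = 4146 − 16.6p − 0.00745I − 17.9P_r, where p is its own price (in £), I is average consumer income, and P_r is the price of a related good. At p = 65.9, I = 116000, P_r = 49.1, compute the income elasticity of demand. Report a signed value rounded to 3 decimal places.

At the given values, Q = 4146 − 16.6(65.9) − 0.00745(116000) − 17.9(49.1) = 1308.97.
∂Q/∂I = -0.00745.
E = (-0.00745) × (116000/1308.97) = -0.66021…

-0.660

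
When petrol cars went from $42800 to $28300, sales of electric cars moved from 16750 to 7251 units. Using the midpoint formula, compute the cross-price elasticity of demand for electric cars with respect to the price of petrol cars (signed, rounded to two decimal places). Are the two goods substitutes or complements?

%ΔQ_{electric cars} = (7251 − 16750)/avg = -9499/12000.5 = -0.791550…
%ΔP_{petrol cars} = (28300 − 42800)/avg = -14500/35550 = -0.407876…
E_cross = (-9499/12000.5) / (-14500/35550) = 1.9406…
E_cross > 0 ⇒ the goods are substitutes.

1.94; substitutes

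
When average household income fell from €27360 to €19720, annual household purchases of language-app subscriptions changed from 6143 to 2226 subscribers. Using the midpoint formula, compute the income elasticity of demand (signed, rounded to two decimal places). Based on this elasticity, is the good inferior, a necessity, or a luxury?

2.88; luxury

%ΔQ = (2226 − 6143)/[( 6143 + 2226)/2] = -3917/4184.5 = -0.936073…
%ΔIncome = (19720 − 27360)/[( 27360 + 19720)/2] = -7640/23540 = -0.324553…
E_income = (-3917/4184.5) / (-7640/23540) = 2.8841…
E_income > 1 ⇒ normal good, luxury.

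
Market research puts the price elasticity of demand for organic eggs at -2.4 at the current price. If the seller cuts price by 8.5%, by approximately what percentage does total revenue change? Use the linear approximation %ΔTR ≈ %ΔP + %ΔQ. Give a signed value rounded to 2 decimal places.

%ΔQ ≈ Ed × %ΔP = (-2.4) × (-8.5%) = +20.4000%
%ΔTR ≈ %ΔP + %ΔQ = (-8.5%) + (+20.4000%) = +11.9000%

+11.90%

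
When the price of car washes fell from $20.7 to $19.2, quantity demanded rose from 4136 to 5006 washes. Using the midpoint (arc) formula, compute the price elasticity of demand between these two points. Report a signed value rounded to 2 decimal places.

%ΔQ = (5006 − 4136) / [(4136 + 5006)/2] = 870/4571 = 0.190330…
%ΔP = (19.2 − 20.7) / [(20.7 + 19.2)/2] = -1.5/19.95 = -0.075187…
Arc Ed = %ΔQ / %ΔP = (870/4571) / (-1.5/19.95) = -2.5313…

-2.53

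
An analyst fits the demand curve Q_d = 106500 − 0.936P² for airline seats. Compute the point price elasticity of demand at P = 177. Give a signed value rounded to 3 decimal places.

dQ_d/dP = −2·0.936·P = -331.344. At P = 177, Q_d = 77176.056.
Ed = (dQ_d/dP)·(P/Q_d) = (-331.344) × (177/77176.056) = -0.75992…

-0.760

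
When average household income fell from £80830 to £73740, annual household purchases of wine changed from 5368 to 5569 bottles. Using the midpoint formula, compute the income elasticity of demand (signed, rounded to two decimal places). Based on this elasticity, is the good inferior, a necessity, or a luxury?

%ΔQ = (5569 − 5368)/[( 5368 + 5569)/2] = 201/5468.5 = 0.036755…
%ΔIncome = (73740 − 80830)/[( 80830 + 73740)/2] = -7090/77285 = -0.091738…
E_income = (201/5468.5) / (-7090/77285) = -0.4006…
E_income < 0 ⇒ inferior good.

-0.40; inferior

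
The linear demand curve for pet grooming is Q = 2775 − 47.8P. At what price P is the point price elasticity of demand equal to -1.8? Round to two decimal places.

Ed = −47.8P/(2775 − 47.8P). Set this equal to -1.8:
47.8P = 1.8·(2775 − 47.8P) ⇒ 47.8P(1 + 1.8) = 1.8·2775
P = 1.8·2775 / (47.8·2.8) = 37.3206…

37.32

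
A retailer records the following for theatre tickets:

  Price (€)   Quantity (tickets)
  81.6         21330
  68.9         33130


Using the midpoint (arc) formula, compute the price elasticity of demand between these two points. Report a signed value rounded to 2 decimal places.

-2.57

%ΔQ = (33130 − 21330) / [(21330 + 33130)/2] = 11800/27230 = 0.433345…
%ΔP = (68.9 − 81.6) / [(81.6 + 68.9)/2] = -12.7/75.25 = -0.168770…
Arc Ed = %ΔQ / %ΔP = (11800/27230) / (-12.7/75.25) = -2.5676…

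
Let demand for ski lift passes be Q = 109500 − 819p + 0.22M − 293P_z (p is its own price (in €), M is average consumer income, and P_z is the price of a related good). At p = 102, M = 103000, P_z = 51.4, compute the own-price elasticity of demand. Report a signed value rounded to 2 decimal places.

-2.49

At the given values, Q = 109500 − 819(102) + 0.22(103000) − 293(51.4) = 33561.8.
∂Q/∂p = −819.
E = (-819) × (102/33561.8) = -2.4890…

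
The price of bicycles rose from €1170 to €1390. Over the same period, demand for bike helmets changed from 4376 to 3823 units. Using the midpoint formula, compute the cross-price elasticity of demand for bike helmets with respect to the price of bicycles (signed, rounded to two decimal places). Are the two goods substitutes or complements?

%ΔQ_{bike helmets} = (3823 − 4376)/avg = -553/4099.5 = -0.134894…
%ΔP_{bicycles} = (1390 − 1170)/avg = 220/1280 = 0.171875
E_cross = (-553/4099.5) / (220/1280) = -0.7848…
E_cross < 0 ⇒ the goods are complements.

-0.78; complements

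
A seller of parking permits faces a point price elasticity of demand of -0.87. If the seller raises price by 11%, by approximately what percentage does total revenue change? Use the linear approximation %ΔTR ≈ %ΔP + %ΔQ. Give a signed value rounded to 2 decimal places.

%ΔQ ≈ Ed × %ΔP = (-0.87) × (+11%) = -9.5700%
%ΔTR ≈ %ΔP + %ΔQ = (+11%) + (-9.5700%) = +1.4300%

+1.43%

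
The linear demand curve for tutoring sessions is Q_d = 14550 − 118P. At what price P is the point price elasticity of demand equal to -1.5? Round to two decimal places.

Ed = −118P/(14550 − 118P). Set this equal to -1.5:
118P = 1.5·(14550 − 118P) ⇒ 118P(1 + 1.5) = 1.5·14550
P = 1.5·14550 / (118·2.5) = 73.9830…

73.98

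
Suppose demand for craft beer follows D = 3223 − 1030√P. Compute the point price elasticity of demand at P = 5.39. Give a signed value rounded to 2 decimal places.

-1.44

dD/dP = −1030/(2√P) = -221.826. At P = 5.39, D = 831.714.
Ed = (dD/dP)·(P/D) = (-221.826) × (5.39/831.714) = -1.4375…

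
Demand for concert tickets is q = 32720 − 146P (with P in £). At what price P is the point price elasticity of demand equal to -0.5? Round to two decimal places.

74.70

Ed = −146P/(32720 − 146P). Set this equal to -0.5:
146P = 0.5·(32720 − 146P) ⇒ 146P(1 + 0.5) = 0.5·32720
P = 0.5·32720 / (146·1.5) = 74.7031…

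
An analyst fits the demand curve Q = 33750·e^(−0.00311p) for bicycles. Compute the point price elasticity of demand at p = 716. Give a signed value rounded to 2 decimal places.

dQ/dp = −0.00311·Q = -11.3231. At p = 716, Q = 3640.86.
Ed = (dQ/dp)·(p/Q) = (-11.3231) × (716/3640.86) = -2.2267…

-2.23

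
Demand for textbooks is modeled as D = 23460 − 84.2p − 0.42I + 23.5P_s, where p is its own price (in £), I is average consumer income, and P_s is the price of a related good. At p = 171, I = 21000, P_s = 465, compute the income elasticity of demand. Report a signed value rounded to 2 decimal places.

-0.79

At the given values, D = 23460 − 84.2(171) − 0.42(21000) + 23.5(465) = 11169.3.
∂D/∂I = -0.42.
E = (-0.42) × (21000/11169.3) = -0.7896…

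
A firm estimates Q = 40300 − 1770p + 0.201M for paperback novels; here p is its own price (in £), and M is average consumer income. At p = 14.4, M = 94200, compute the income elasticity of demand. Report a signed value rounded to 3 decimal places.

At the given values, Q = 40300 − 1770(14.4) + 0.201(94200) = 33746.2.
∂Q/∂M = 0.201.
E = (0.201) × (94200/33746.2) = 0.56107…

0.561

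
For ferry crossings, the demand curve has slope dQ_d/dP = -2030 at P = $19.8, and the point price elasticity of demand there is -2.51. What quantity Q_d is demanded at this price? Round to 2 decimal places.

Ed = (dQ_d/dP)·(P/Q_d) ⇒ Q_d = (dQ_d/dP)·P/Ed = (-2030)·19.8/(-2.51) = 16013.5458…

16013.55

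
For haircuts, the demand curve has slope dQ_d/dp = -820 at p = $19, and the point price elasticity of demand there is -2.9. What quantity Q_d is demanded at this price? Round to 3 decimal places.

Ed = (dQ_d/dp)·(p/Q_d) ⇒ Q_d = (dQ_d/dp)·p/Ed = (-820)·19/(-2.9) = 5372.41379…

5372.414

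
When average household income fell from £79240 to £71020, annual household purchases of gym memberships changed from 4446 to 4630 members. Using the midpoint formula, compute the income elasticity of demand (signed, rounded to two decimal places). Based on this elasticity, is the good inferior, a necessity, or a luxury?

-0.37; inferior

%ΔQ = (4630 − 4446)/[( 4446 + 4630)/2] = 184/4538 = 0.040546…
%ΔIncome = (71020 − 79240)/[( 79240 + 71020)/2] = -8220/75130 = -0.109410…
E_income = (184/4538) / (-8220/75130) = -0.3705…
E_income < 0 ⇒ inferior good.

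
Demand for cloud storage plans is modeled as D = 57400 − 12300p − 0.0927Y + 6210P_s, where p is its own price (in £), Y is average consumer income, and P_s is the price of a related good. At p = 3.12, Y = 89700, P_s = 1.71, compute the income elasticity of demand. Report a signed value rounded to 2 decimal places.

At the given values, D = 57400 − 12300(3.12) − 0.0927(89700) + 6210(1.71) = 21327.91.
∂D/∂Y = -0.0927.
E = (-0.0927) × (89700/21327.91) = -0.3898…

-0.39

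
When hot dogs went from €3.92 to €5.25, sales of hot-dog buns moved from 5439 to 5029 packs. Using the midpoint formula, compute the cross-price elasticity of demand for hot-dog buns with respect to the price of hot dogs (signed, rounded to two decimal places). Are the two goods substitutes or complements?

-0.27; complements

%ΔQ_{hot-dog buns} = (5029 − 5439)/avg = -410/5234 = -0.078333…
%ΔP_{hot dogs} = (5.25 − 3.92)/avg = 1.33/4.585 = 0.290076…
E_cross = (-410/5234) / (1.33/4.585) = -0.2700…
E_cross < 0 ⇒ the goods are complements.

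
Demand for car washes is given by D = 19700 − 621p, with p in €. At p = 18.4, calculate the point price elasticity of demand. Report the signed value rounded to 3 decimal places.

-1.381

dD/dp = −621. At p = 18.4, D = 19700 − 621(18.4) = 8273.6.
Ed = (dD/dp)·(p/D) = −621 × (18.4/8273.6) = -1.38106…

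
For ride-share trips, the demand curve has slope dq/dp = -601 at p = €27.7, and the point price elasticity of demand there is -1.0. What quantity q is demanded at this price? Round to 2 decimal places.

Ed = (dq/dp)·(p/q) ⇒ q = (dq/dp)·p/Ed = (-601)·27.7/(-1.0) = 16647.7

16647.70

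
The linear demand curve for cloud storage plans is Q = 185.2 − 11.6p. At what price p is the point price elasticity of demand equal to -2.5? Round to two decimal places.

11.40

Ed = −11.6p/(185.2 − 11.6p). Set this equal to -2.5:
11.6p = 2.5·(185.2 − 11.6p) ⇒ 11.6p(1 + 2.5) = 2.5·185.2
p = 2.5·185.2 / (11.6·3.5) = 11.4039…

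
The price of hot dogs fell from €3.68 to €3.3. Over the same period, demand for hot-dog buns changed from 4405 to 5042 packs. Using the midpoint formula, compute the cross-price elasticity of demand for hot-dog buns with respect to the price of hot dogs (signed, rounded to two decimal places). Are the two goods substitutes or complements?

%ΔQ_{hot-dog buns} = (5042 − 4405)/avg = 637/4723.5 = 0.134857…
%ΔP_{hot dogs} = (3.3 − 3.68)/avg = -0.38/3.49 = -0.108882…
E_cross = (637/4723.5) / (-0.38/3.49) = -1.2385…
E_cross < 0 ⇒ the goods are complements.

-1.24; complements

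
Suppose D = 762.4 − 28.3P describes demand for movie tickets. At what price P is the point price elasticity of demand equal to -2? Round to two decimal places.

Ed = −28.3P/(762.4 − 28.3P). Set this equal to -2:
28.3P = 2·(762.4 − 28.3P) ⇒ 28.3P(1 + 2) = 2·762.4
P = 2·762.4 / (28.3·3) = 17.9599…

17.96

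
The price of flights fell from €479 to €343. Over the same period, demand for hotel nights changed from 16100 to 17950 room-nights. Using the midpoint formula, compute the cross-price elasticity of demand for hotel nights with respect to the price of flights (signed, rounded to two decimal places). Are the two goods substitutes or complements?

-0.33; complements

%ΔQ_{hotel nights} = (17950 − 16100)/avg = 1850/17025 = 0.108663…
%ΔP_{flights} = (343 − 479)/avg = -136/411 = -0.330900…
E_cross = (1850/17025) / (-136/411) = -0.3283…
E_cross < 0 ⇒ the goods are complements.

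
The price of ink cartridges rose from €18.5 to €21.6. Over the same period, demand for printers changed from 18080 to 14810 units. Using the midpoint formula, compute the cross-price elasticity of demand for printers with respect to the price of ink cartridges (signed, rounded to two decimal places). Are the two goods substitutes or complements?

%ΔQ_{printers} = (14810 − 18080)/avg = -3270/16445 = -0.198844…
%ΔP_{ink cartridges} = (21.6 − 18.5)/avg = 3.1/20.05 = 0.154613…
E_cross = (-3270/16445) / (3.1/20.05) = -1.2860…
E_cross < 0 ⇒ the goods are complements.

-1.29; complements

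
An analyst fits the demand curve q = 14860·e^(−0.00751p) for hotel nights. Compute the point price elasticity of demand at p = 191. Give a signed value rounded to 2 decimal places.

dq/dp = −0.00751·q = -26.589. At p = 191, q = 3540.48.
Ed = (dq/dp)·(p/q) = (-26.589) × (191/3540.48) = -1.4344…

-1.43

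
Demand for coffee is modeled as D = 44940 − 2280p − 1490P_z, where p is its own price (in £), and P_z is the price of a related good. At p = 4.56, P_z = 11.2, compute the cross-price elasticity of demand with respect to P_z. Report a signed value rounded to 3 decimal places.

At the given values, D = 44940 − 2280(4.56) − 1490(11.2) = 17855.2.
∂D/∂P_z = -1490.
E = (-1490) × (11.2/17855.2) = -0.93462…

-0.935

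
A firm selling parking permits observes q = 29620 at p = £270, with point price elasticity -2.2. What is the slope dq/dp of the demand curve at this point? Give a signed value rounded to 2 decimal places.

Ed = (dq/dp)·(p/q) ⇒ dq/dp = Ed·q/p = (-2.2)·29620/270 = -241.3481…

-241.35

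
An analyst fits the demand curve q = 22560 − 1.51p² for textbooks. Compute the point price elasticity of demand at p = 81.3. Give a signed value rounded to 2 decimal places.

dq/dp = −2·1.51·p = -245.526. At p = 81.3, q = 12579.3681.
Ed = (dq/dp)·(p/q) = (-245.526) × (81.3/12579.3681) = -1.5868…

-1.59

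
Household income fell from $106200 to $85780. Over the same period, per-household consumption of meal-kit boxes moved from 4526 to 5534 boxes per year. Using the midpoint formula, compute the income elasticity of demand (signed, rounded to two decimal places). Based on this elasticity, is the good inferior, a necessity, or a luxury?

-0.94; inferior

%ΔQ = (5534 − 4526)/[( 4526 + 5534)/2] = 1008/5030 = 0.200397…
%ΔIncome = (85780 − 106200)/[( 106200 + 85780)/2] = -20420/95990 = -0.212730…
E_income = (1008/5030) / (-20420/95990) = -0.9420…
E_income < 0 ⇒ inferior good.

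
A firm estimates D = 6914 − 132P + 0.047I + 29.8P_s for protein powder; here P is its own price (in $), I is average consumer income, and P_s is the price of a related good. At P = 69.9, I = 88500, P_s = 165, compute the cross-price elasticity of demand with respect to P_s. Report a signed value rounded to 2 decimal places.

0.73

At the given values, D = 6914 − 132(69.9) + 0.047(88500) + 29.8(165) = 6763.7.
∂D/∂P_s = 29.8.
E = (29.8) × (165/6763.7) = 0.7269…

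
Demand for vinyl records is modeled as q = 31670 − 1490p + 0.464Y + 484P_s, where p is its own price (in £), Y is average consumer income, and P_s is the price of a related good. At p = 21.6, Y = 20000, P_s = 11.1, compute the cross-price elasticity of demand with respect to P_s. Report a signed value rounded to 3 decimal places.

0.380

At the given values, q = 31670 − 1490(21.6) + 0.464(20000) + 484(11.1) = 14138.4.
∂q/∂P_s = 484.
E = (484) × (11.1/14138.4) = 0.37998…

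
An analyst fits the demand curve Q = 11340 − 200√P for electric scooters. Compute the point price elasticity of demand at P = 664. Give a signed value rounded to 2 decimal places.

dQ/dP = −200/(2√P) = -3.88075. At P = 664, Q = 6186.36.
Ed = (dQ/dP)·(P/Q) = (-3.88075) × (664/6186.36) = -0.4165…

-0.42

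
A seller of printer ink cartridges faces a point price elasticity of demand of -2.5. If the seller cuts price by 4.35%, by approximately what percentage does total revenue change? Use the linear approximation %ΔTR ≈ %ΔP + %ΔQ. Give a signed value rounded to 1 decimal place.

+6.5%

%ΔQ ≈ Ed × %ΔP = (-2.5) × (-4.35%) = +10.8750%
%ΔTR ≈ %ΔP + %ΔQ = (-4.35%) + (+10.8750%) = +6.5250%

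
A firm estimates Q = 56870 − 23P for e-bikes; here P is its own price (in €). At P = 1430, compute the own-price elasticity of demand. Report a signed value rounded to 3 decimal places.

-1.372

At the given values, Q = 56870 − 23(1430) = 23980.
∂Q/∂P = −23.
E = (-23) × (1430/23980) = -1.37155…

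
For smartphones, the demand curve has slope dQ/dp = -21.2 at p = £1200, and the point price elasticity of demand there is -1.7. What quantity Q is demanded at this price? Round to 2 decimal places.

14964.71

Ed = (dQ/dp)·(p/Q) ⇒ Q = (dQ/dp)·p/Ed = (-21.2)·1200/(-1.7) = 14964.7058…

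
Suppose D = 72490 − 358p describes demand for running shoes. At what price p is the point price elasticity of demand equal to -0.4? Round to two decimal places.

57.85

Ed = −358p/(72490 − 358p). Set this equal to -0.4:
358p = 0.4·(72490 − 358p) ⇒ 358p(1 + 0.4) = 0.4·72490
p = 0.4·72490 / (358·1.4) = 57.8531…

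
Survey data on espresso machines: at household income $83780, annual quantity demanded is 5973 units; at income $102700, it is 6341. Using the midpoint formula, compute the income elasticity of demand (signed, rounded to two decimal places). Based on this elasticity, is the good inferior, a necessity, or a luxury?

0.29; necessity

%ΔQ = (6341 − 5973)/[( 5973 + 6341)/2] = 368/6157 = 0.059769…
%ΔIncome = (102700 − 83780)/[( 83780 + 102700)/2] = 18920/93240 = 0.202917…
E_income = (368/6157) / (18920/93240) = 0.2945…
0 < E_income < 1 ⇒ normal good, necessity.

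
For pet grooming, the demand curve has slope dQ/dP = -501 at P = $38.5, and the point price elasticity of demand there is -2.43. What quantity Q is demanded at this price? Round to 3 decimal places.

7937.654

Ed = (dQ/dP)·(P/Q) ⇒ Q = (dQ/dP)·P/Ed = (-501)·38.5/(-2.43) = 7937.65432…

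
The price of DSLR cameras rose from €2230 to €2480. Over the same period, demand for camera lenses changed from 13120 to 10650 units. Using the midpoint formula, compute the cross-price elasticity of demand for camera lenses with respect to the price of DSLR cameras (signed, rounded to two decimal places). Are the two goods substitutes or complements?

-1.96; complements

%ΔQ_{camera lenses} = (10650 − 13120)/avg = -2470/11885 = -0.207824…
%ΔP_{DSLR cameras} = (2480 − 2230)/avg = 250/2355 = 0.106157…
E_cross = (-2470/11885) / (250/2355) = -1.9577…
E_cross < 0 ⇒ the goods are complements.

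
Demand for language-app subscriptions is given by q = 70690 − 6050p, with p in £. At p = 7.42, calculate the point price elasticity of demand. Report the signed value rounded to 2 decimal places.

dq/dp = −6050. At p = 7.42, q = 70690 − 6050(7.42) = 25799.
Ed = (dq/dp)·(p/q) = −6050 × (7.42/25799) = -1.7400…

-1.74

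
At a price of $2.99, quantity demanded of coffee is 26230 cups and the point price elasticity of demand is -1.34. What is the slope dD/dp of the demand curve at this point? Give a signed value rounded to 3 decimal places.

Ed = (dD/dp)·(p/D) ⇒ dD/dp = Ed·D/p = (-1.34)·26230/2.99 = -11755.25083…

-11755.251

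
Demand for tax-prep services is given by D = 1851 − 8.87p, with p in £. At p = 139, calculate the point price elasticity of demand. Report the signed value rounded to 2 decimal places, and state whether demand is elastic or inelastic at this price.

dD/dp = −8.87. At p = 139, D = 1851 − 8.87(139) = 618.07.
Ed = (dD/dp)·(p/D) = −8.87 × (139/618.07) = -1.9948…
|Ed| = 1.99 > 1, so demand is elastic.

-1.99; elastic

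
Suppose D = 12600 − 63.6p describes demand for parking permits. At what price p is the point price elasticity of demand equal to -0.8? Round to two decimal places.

88.05

Ed = −63.6p/(12600 − 63.6p). Set this equal to -0.8:
63.6p = 0.8·(12600 − 63.6p) ⇒ 63.6p(1 + 0.8) = 0.8·12600
p = 0.8·12600 / (63.6·1.8) = 88.0503…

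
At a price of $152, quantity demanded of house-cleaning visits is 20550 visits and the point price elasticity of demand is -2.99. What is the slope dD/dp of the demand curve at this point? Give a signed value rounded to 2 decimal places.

Ed = (dD/dp)·(p/D) ⇒ dD/dp = Ed·D/p = (-2.99)·20550/152 = -404.2401…

-404.24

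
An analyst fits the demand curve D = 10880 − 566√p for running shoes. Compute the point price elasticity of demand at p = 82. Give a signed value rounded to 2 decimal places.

dD/dp = −566/(2√p) = -31.2521. At p = 82, D = 5754.65.
Ed = (dD/dp)·(p/D) = (-31.2521) × (82/5754.65) = -0.4453…

-0.45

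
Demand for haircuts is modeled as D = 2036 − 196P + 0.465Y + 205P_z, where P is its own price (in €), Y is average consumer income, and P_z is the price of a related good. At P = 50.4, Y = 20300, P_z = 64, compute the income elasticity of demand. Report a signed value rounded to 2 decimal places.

At the given values, D = 2036 − 196(50.4) + 0.465(20300) + 205(64) = 14717.1.
∂D/∂Y = 0.465.
E = (0.465) × (20300/14717.1) = 0.6413…

0.64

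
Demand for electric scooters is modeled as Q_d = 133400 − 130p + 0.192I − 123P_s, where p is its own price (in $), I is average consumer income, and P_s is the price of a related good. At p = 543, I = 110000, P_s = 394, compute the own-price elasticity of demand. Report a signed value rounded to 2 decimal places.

-1.99

At the given values, Q_d = 133400 − 130(543) + 0.192(110000) − 123(394) = 35468.
∂Q_d/∂p = −130.
E = (-130) × (543/35468) = -1.9902…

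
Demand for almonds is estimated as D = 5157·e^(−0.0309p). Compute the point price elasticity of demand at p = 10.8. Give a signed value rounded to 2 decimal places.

dD/dp = −0.0309·D = -114.136. At p = 10.8, D = 3693.72.
Ed = (dD/dp)·(p/D) = (-114.136) × (10.8/3693.72) = -0.3337…

-0.33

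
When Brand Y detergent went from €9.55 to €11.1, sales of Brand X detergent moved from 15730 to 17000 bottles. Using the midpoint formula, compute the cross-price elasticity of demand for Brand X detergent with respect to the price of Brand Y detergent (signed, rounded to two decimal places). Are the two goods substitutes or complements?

%ΔQ_{Brand X detergent} = (17000 − 15730)/avg = 1270/16365 = 0.077604…
%ΔP_{Brand Y detergent} = (11.1 − 9.55)/avg = 1.55/10.325 = 0.150121…
E_cross = (1270/16365) / (1.55/10.325) = 0.5169…
E_cross > 0 ⇒ the goods are substitutes.

0.52; substitutes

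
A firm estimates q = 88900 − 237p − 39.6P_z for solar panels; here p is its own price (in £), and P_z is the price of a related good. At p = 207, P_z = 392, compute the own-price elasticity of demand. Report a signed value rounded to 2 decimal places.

-2.02

At the given values, q = 88900 − 237(207) − 39.6(392) = 24317.8.
∂q/∂p = −237.
E = (-237) × (207/24317.8) = -2.0174…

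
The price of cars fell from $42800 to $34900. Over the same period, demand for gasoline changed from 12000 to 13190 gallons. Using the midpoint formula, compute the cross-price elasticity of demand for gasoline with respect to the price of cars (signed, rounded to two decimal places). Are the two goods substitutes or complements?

%ΔQ_{gasoline} = (13190 − 12000)/avg = 1190/12595 = 0.094481…
%ΔP_{cars} = (34900 − 42800)/avg = -7900/38850 = -0.203346…
E_cross = (1190/12595) / (-7900/38850) = -0.4646…
E_cross < 0 ⇒ the goods are complements.

-0.46; complements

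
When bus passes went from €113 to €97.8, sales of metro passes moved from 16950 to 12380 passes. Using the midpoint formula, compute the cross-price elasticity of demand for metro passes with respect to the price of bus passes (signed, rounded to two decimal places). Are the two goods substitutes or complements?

%ΔQ_{metro passes} = (12380 − 16950)/avg = -4570/14665 = -0.311626…
%ΔP_{bus passes} = (97.8 − 113)/avg = -15.2/105.4 = -0.144212…
E_cross = (-4570/14665) / (-15.2/105.4) = 2.1608…
E_cross > 0 ⇒ the goods are substitutes.

2.16; substitutes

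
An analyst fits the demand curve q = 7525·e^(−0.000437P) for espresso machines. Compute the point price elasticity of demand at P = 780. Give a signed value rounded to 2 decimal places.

dq/dP = −0.000437·q = -2.33859. At P = 780, q = 5351.47.
Ed = (dq/dP)·(P/q) = (-2.33859) × (780/5351.47) = -0.3408…

-0.34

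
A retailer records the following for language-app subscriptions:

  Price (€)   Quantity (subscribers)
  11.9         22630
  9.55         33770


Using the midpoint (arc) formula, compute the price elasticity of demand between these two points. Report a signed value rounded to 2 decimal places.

%ΔQ = (33770 − 22630) / [(22630 + 33770)/2] = 11140/28200 = 0.395035…
%ΔP = (9.55 − 11.9) / [(11.9 + 9.55)/2] = -2.35/10.725 = -0.219114…
Arc Ed = %ΔQ / %ΔP = (11140/28200) / (-2.35/10.725) = -1.8028…

-1.80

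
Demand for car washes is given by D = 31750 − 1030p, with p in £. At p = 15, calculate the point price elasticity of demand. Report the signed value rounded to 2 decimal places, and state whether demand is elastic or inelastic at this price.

-0.95; inelastic

dD/dp = −1030. At p = 15, D = 31750 − 1030(15) = 16300.
Ed = (dD/dp)·(p/D) = −1030 × (15/16300) = -0.9478…
|Ed| = 0.95 < 1, so demand is inelastic.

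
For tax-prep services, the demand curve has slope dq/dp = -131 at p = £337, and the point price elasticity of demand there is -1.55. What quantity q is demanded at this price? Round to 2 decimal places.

28481.94

Ed = (dq/dp)·(p/q) ⇒ q = (dq/dp)·p/Ed = (-131)·337/(-1.55) = 28481.9354…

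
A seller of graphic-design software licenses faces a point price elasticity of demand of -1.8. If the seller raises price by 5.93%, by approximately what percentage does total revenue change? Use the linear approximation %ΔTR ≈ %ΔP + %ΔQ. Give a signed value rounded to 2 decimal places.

%ΔQ ≈ Ed × %ΔP = (-1.8) × (+5.93%) = -10.6740%
%ΔTR ≈ %ΔP + %ΔQ = (+5.93%) + (-10.6740%) = -4.7440%

-4.74%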